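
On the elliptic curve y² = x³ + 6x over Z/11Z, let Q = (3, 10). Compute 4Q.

Repeated addition: build up to 4Q.
2Q: tangent at (3, 10): λ = (3·3² + 6)/(2·10) ≡ 0/9. 9⁻¹ ≡ 5 (mod 11) since 9·5 = 45 ≡ 1, so λ ≡ 0·5 ≡ 0.
  x = λ² - 3 - 3 = 0 - 6 ≡ 5; y = λ·(3 - 5) - 10 ≡ 1. → (5, 1)
3Q: (5, 1) + (3, 10). λ = (10 - 1)/(3 - 5) ≡ 9/9 mod 11. 9⁻¹ ≡ 5 (mod 11), so λ ≡ 1.
  x = λ² - 5 - 3 = 1 - 8 ≡ 4; y = λ·(5 - 4) - 1 ≡ 0. → (4, 0)
4Q: (4, 0) + (3, 10). λ = (10 - 0)/(3 - 4) ≡ 10/10 mod 11. 10⁻¹ ≡ 10 (mod 11), so λ ≡ 1.
  x = λ² - 4 - 3 = 1 - 7 ≡ 5; y = λ·(4 - 5) - 0 ≡ 10. → (5, 10)

(5, 10)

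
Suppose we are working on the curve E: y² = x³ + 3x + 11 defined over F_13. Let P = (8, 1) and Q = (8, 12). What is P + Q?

O

The two points share x = 8 and their y-coordinates satisfy 1 + 12 ≡ 0 (mod 13), so they are inverses. Their sum is 𝒪.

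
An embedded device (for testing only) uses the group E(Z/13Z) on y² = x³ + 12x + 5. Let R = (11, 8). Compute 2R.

tangent at (11, 8): λ = (3·11² + 12)/(2·8) ≡ 11/3. 3⁻¹ ≡ 9 (mod 13) since 3·9 = 27 ≡ 1, so λ ≡ 11·9 ≡ 8.
  x = λ² - 11 - 11 = 64 - 22 ≡ 3; y = λ·(11 - 3) - 8 ≡ 4. → (3, 4)

(3, 4)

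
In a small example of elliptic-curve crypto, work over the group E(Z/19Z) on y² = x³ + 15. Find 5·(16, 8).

Write G = (16, 8).
Repeated addition: build up to 5G.
2G: tangent at (16, 8): λ = (3·16² + 0)/(2·8) ≡ 8/16. 16⁻¹ ≡ 6 (mod 19) since 16·6 = 96 ≡ 1, so λ ≡ 8·6 ≡ 10.
  x = λ² - 16 - 16 = 100 - 32 ≡ 11; y = λ·(16 - 11) - 8 ≡ 4. → (11, 4)
3G: (11, 4) + (16, 8). λ = (8 - 4)/(16 - 11) ≡ 4/5 mod 19. 5⁻¹ ≡ 4 (mod 19), so λ ≡ 16.
  x = λ² - 11 - 16 = 256 - 27 ≡ 1; y = λ·(11 - 1) - 4 ≡ 4. → (1, 4)
4G: (1, 4) + (16, 8). λ = (8 - 4)/(16 - 1) ≡ 4/15 mod 19. 15⁻¹ ≡ 14 (mod 19) since 15·14 = 210 ≡ 1, so λ ≡ 18.
  x = λ² - 1 - 16 = 324 - 17 ≡ 3; y = λ·(1 - 3) - 4 ≡ 17. → (3, 17)
5G: (3, 17) + (16, 8). λ = (8 - 17)/(16 - 3) ≡ 10/13 mod 19. 13⁻¹ ≡ 3 (mod 19), so λ ≡ 11.
  x = λ² - 3 - 16 = 121 - 19 ≡ 7; y = λ·(3 - 7) - 17 ≡ 15. → (7, 15)

(7, 15)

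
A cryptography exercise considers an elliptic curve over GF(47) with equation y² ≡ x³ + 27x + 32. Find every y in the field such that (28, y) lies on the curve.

x³ + 27x + 32 = 22740 ≡ 39 (mod 47).
39 is a non-residue mod 47; no y exists.

none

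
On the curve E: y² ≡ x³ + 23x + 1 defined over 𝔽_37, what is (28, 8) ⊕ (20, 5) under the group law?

(28, 8) + (20, 5). λ = (5 - 8)/(20 - 28) ≡ 34/29 mod 37. 29⁻¹ ≡ 23 (mod 37) since 29·23 = 667 ≡ 1, so λ ≡ 5.
  x = λ² - 28 - 20 = 25 - 48 ≡ 14; y = λ·(28 - 14) - 8 ≡ 25. → (14, 25)

(14, 25)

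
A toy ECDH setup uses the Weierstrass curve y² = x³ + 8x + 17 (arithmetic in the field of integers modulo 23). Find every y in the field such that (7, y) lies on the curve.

5, 18

x³ + 8x + 17 = 416 ≡ 2 (mod 23).
Square roots of 2 mod 23: 5 and 18 (since 5² = 25 ≡ 2).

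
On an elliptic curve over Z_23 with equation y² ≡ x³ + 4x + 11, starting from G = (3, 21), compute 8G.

Double-and-add on 8 = (1000)₂. Start with G = (3, 21) for the leading 1-bit.
double: tangent at (3, 21): λ = (3·3² + 4)/(2·21) ≡ 8/19. 19⁻¹ ≡ 17 (mod 23), so λ ≡ 8·17 ≡ 21.
  x = λ² - 3 - 3 = 441 - 6 ≡ 21; y = λ·(3 - 21) - 21 ≡ 15. → (21, 15)
double: tangent at (21, 15): λ = (3·21² + 4)/(2·15) ≡ 16/7. 7⁻¹ ≡ 10 (mod 23), so λ ≡ 16·10 ≡ 22.
  x = λ² - 21 - 21 = 484 - 42 ≡ 5; y = λ·(21 - 5) - 15 ≡ 15. → (5, 15)
double: tangent at (5, 15): λ = (3·5² + 4)/(2·15) ≡ 10/7. 7⁻¹ ≡ 10 (mod 23) since 7·10 = 70 ≡ 1, so λ ≡ 10·10 ≡ 8.
  x = λ² - 5 - 5 = 64 - 10 ≡ 8; y = λ·(5 - 8) - 15 ≡ 7. → (8, 7)

(8, 7)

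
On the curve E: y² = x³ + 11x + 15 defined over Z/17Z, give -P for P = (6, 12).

(6, 5)

-(6, 12) = (6, -12 mod 17) = (6, 5).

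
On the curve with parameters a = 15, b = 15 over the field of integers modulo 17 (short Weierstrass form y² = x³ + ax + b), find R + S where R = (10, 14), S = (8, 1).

(10, 14) + (8, 1). λ = (1 - 14)/(8 - 10) ≡ 4/15 mod 17. 15⁻¹ ≡ 8 (mod 17) since 15·8 = 120 ≡ 1, so λ ≡ 15.
  x = λ² - 10 - 8 = 225 - 18 ≡ 3; y = λ·(10 - 3) - 14 ≡ 6. → (3, 6)

(3, 6)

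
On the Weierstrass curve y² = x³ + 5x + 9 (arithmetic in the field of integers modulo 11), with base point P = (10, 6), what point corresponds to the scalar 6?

(2, 4)

Double-and-add on 6 = (110)₂. Start with P = (10, 6) for the leading 1-bit.
double: tangent at (10, 6): λ = (3·10² + 5)/(2·6) ≡ 8/1. 1⁻¹ ≡ 1 (mod 11) since 1·1 = 1 ≡ 1, so λ ≡ 8·1 ≡ 8.
  x = λ² - 10 - 10 = 64 - 20 ≡ 0; y = λ·(10 - 0) - 6 ≡ 8. → (0, 8)
add P: (0, 8) + (10, 6). λ = (6 - 8)/(10 - 0) ≡ 9/10 mod 11. 10⁻¹ ≡ 10 (mod 11), so λ ≡ 2.
  x = λ² - 0 - 10 = 4 - 10 ≡ 5; y = λ·(0 - 5) - 8 ≡ 4. → (5, 4)
double: tangent at (5, 4): λ = (3·5² + 5)/(2·4) ≡ 3/8. 8⁻¹ ≡ 7 (mod 11), so λ ≡ 3·7 ≡ 10.
  x = λ² - 5 - 5 = 100 - 10 ≡ 2; y = λ·(5 - 2) - 4 ≡ 4. → (2, 4)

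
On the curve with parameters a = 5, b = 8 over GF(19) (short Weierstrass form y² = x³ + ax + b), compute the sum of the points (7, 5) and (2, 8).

(7, 5) + (2, 8). λ = (8 - 5)/(2 - 7) ≡ 3/14 mod 19. 14⁻¹ ≡ 15 (mod 19), so λ ≡ 7.
  x = λ² - 7 - 2 = 49 - 9 ≡ 2; y = λ·(7 - 2) - 5 ≡ 11. → (2, 11)

(2, 11)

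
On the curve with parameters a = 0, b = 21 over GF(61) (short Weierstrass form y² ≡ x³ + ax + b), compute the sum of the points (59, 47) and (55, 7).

(59, 47) + (55, 7). λ = (7 - 47)/(55 - 59) ≡ 21/57 mod 61. 57⁻¹ ≡ 15 (mod 61), so λ ≡ 10.
  x = λ² - 59 - 55 = 100 - 114 ≡ 47; y = λ·(59 - 47) - 47 ≡ 12. → (47, 12)

(47, 12)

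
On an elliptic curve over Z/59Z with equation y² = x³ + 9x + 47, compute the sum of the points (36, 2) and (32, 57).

(51, 42)

(36, 2) + (32, 57). λ = (57 - 2)/(32 - 36) ≡ 55/55 mod 59. 55⁻¹ ≡ 44 (mod 59), so λ ≡ 1.
  x = λ² - 36 - 32 = 1 - 68 ≡ 51; y = λ·(36 - 51) - 2 ≡ 42. → (51, 42)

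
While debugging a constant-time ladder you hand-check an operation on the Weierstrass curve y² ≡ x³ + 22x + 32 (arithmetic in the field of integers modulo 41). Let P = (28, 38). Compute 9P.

Repeated addition: build up to 9P.
2P: tangent at (28, 38): λ = (3·28² + 22)/(2·38) ≡ 37/35. 35⁻¹ ≡ 34 (mod 41), so λ ≡ 37·34 ≡ 28.
  x = λ² - 28 - 28 = 784 - 56 ≡ 31; y = λ·(28 - 31) - 38 ≡ 1. → (31, 1)
3P: (31, 1) + (28, 38). λ = (38 - 1)/(28 - 31) ≡ 37/38 mod 41. 38⁻¹ ≡ 27 (mod 41) since 38·27 = 1026 ≡ 1, so λ ≡ 15.
  x = λ² - 31 - 28 = 225 - 59 ≡ 2; y = λ·(31 - 2) - 1 ≡ 24. → (2, 24)
4P: (2, 24) + (28, 38). λ = (38 - 24)/(28 - 2) ≡ 14/26 mod 41. 26⁻¹ ≡ 30 (mod 41), so λ ≡ 10.
  x = λ² - 2 - 28 = 100 - 30 ≡ 29; y = λ·(2 - 29) - 24 ≡ 34. → (29, 34)
5P: (29, 34) + (28, 38). λ = (38 - 34)/(28 - 29) ≡ 4/40 mod 41. 40⁻¹ ≡ 40 (mod 41), so λ ≡ 37.
  x = λ² - 29 - 28 = 1369 - 57 ≡ 0; y = λ·(29 - 0) - 34 ≡ 14. → (0, 14)
6P: (0, 14) + (28, 38). λ = (38 - 14)/(28 - 0) ≡ 24/28 mod 41. 28⁻¹ ≡ 22 (mod 41), so λ ≡ 36.
  x = λ² - 0 - 28 = 1296 - 28 ≡ 38; y = λ·(0 - 38) - 14 ≡ 12. → (38, 12)
7P: (38, 12) + (28, 38). λ = (38 - 12)/(28 - 38) ≡ 26/31 mod 41. 31⁻¹ ≡ 4 (mod 41), so λ ≡ 22.
  x = λ² - 38 - 28 = 484 - 66 ≡ 8; y = λ·(38 - 8) - 12 ≡ 33. → (8, 33)
8P: (8, 33) + (28, 38). λ = (38 - 33)/(28 - 8) ≡ 5/20 mod 41. 20⁻¹ ≡ 39 (mod 41) since 20·39 = 780 ≡ 1, so λ ≡ 31.
  x = λ² - 8 - 28 = 961 - 36 ≡ 23; y = λ·(8 - 23) - 33 ≡ 35. → (23, 35)
9P: (23, 35) + (28, 38). λ = (38 - 35)/(28 - 23) ≡ 3/5 mod 41. 5⁻¹ ≡ 33 (mod 41) since 5·33 = 165 ≡ 1, so λ ≡ 17.
  x = λ² - 23 - 28 = 289 - 51 ≡ 33; y = λ·(23 - 33) - 35 ≡ 0. → (33, 0)

(33, 0)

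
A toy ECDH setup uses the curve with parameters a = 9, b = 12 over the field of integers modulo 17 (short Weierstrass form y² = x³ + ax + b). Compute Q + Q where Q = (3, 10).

(2, 2)

tangent at (3, 10): λ = (3·3² + 9)/(2·10) ≡ 2/3. 3⁻¹ ≡ 6 (mod 17), so λ ≡ 2·6 ≡ 12.
  x = λ² - 3 - 3 = 144 - 6 ≡ 2; y = λ·(3 - 2) - 10 ≡ 2. → (2, 2)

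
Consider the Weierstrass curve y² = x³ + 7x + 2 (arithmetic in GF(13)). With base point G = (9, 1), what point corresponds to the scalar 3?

Repeated addition: build up to 3G.
2G: tangent at (9, 1): λ = (3·9² + 7)/(2·1) ≡ 3/2. 2⁻¹ ≡ 7 (mod 13) since 2·7 = 14 ≡ 1, so λ ≡ 3·7 ≡ 8.
  x = λ² - 9 - 9 = 64 - 18 ≡ 7; y = λ·(9 - 7) - 1 ≡ 2. → (7, 2)
3G: (7, 2) + (9, 1). λ = (1 - 2)/(9 - 7) ≡ 12/2 mod 13. 2⁻¹ ≡ 7 (mod 13) since 2·7 = 14 ≡ 1, so λ ≡ 6.
  x = λ² - 7 - 9 = 36 - 16 ≡ 7; y = λ·(7 - 7) - 2 ≡ 11. → (7, 11)

(7, 11)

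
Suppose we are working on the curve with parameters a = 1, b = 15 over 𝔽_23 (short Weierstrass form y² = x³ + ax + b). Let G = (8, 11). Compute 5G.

Repeated addition: build up to 5G.
2G: tangent at (8, 11): λ = (3·8² + 1)/(2·11) ≡ 9/22. 22⁻¹ ≡ 22 (mod 23), so λ ≡ 9·22 ≡ 14.
  x = λ² - 8 - 8 = 196 - 16 ≡ 19; y = λ·(8 - 19) - 11 ≡ 19. → (19, 19)
3G: (19, 19) + (8, 11). λ = (11 - 19)/(8 - 19) ≡ 15/12 mod 23. 12⁻¹ ≡ 2 (mod 23), so λ ≡ 7.
  x = λ² - 19 - 8 = 49 - 27 ≡ 22; y = λ·(19 - 22) - 19 ≡ 6. → (22, 6)
4G: (22, 6) + (8, 11). λ = (11 - 6)/(8 - 22) ≡ 5/9 mod 23. 9⁻¹ ≡ 18 (mod 23) since 9·18 = 162 ≡ 1, so λ ≡ 21.
  x = λ² - 22 - 8 = 441 - 30 ≡ 20; y = λ·(22 - 20) - 6 ≡ 13. → (20, 13)
5G: (20, 13) + (8, 11). λ = (11 - 13)/(8 - 20) ≡ 21/11 mod 23. 11⁻¹ ≡ 21 (mod 23), so λ ≡ 4.
  x = λ² - 20 - 8 = 16 - 28 ≡ 11; y = λ·(20 - 11) - 13 ≡ 0. → (11, 0)

(11, 0)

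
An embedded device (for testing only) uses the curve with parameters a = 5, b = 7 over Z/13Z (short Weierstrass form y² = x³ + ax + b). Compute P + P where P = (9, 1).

(5, 1)

tangent at (9, 1): λ = (3·9² + 5)/(2·1) ≡ 1/2. 2⁻¹ ≡ 7 (mod 13), so λ ≡ 1·7 ≡ 7.
  x = λ² - 9 - 9 = 49 - 18 ≡ 5; y = λ·(9 - 5) - 1 ≡ 1. → (5, 1)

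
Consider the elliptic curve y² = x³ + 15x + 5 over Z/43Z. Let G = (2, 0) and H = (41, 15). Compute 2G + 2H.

(19, 22)

First 2G:
Repeated addition: build up to 2G.
2G: (2, 0) + (2, 0): same x and y₁ ≡ -y₂, so the sum is 𝒪.
2G = 𝒪.
Next 2H:
Repeated addition: build up to 2H.
2H: tangent at (41, 15): λ = (3·41² + 15)/(2·15) ≡ 27/30. 30⁻¹ ≡ 33 (mod 43), so λ ≡ 27·33 ≡ 31.
  x = λ² - 41 - 41 = 961 - 82 ≡ 19; y = λ·(41 - 19) - 15 ≡ 22. → (19, 22)
2H = (19, 22).
Finally 2G + 2H:
𝒪 + (19, 22) = (19, 22) (identity).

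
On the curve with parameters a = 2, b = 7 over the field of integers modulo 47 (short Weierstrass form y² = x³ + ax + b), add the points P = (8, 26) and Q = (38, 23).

(8, 26) + (38, 23). λ = (23 - 26)/(38 - 8) ≡ 44/30 mod 47. 30⁻¹ ≡ 11 (mod 47), so λ ≡ 14.
  x = λ² - 8 - 38 = 196 - 46 ≡ 9; y = λ·(8 - 9) - 26 ≡ 7. → (9, 7)

(9, 7)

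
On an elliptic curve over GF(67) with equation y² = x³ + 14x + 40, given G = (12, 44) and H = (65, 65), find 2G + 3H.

First 2G:
Repeated addition: build up to 2G.
2G: tangent at (12, 44): λ = (3·12² + 14)/(2·44) ≡ 44/21. 21⁻¹ ≡ 16 (mod 67), so λ ≡ 44·16 ≡ 34.
  x = λ² - 12 - 12 = 1156 - 24 ≡ 60; y = λ·(12 - 60) - 44 ≡ 66. → (60, 66)
2G = (60, 66).
Next 3H:
Repeated addition: build up to 3H.
2H: tangent at (65, 65): λ = (3·65² + 14)/(2·65) ≡ 26/63. 63⁻¹ ≡ 50 (mod 67) since 63·50 = 3150 ≡ 1, so λ ≡ 26·50 ≡ 27.
  x = λ² - 65 - 65 = 729 - 130 ≡ 63; y = λ·(65 - 63) - 65 ≡ 56. → (63, 56)
3H: (63, 56) + (65, 65). λ = (65 - 56)/(65 - 63) ≡ 9/2 mod 67. 2⁻¹ ≡ 34 (mod 67) since 2·34 = 68 ≡ 1, so λ ≡ 38.
  x = λ² - 63 - 65 = 1444 - 128 ≡ 43; y = λ·(63 - 43) - 56 ≡ 34. → (43, 34)
3H = (43, 34).
Finally 2G + 3H:
(60, 66) + (43, 34). λ = (34 - 66)/(43 - 60) ≡ 35/50 mod 67. 50⁻¹ ≡ 63 (mod 67), so λ ≡ 61.
  x = λ² - 60 - 43 = 3721 - 103 ≡ 0; y = λ·(60 - 0) - 66 ≡ 43. → (0, 43)

(0, 43)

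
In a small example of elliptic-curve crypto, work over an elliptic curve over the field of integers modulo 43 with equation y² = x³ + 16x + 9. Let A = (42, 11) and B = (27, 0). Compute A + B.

(42, 32)

(42, 11) + (27, 0). λ = (0 - 11)/(27 - 42) ≡ 32/28 mod 43. 28⁻¹ ≡ 20 (mod 43), so λ ≡ 38.
  x = λ² - 42 - 27 = 1444 - 69 ≡ 42; y = λ·(42 - 42) - 11 ≡ 32. → (42, 32)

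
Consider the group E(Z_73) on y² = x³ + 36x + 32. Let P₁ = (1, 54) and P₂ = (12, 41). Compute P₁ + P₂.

(1, 54) + (12, 41). λ = (41 - 54)/(12 - 1) ≡ 60/11 mod 73. 11⁻¹ ≡ 20 (mod 73), so λ ≡ 32.
  x = λ² - 1 - 12 = 1024 - 13 ≡ 62; y = λ·(1 - 62) - 54 ≡ 38. → (62, 38)

(62, 38)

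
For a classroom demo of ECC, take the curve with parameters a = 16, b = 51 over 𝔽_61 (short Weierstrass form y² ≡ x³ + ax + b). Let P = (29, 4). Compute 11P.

Repeated addition: build up to 11P.
2P: tangent at (29, 4): λ = (3·29² + 16)/(2·4) ≡ 38/8. 8⁻¹ ≡ 23 (mod 61) since 8·23 = 184 ≡ 1, so λ ≡ 38·23 ≡ 20.
  x = λ² - 29 - 29 = 400 - 58 ≡ 37; y = λ·(29 - 37) - 4 ≡ 19. → (37, 19)
3P: (37, 19) + (29, 4). λ = (4 - 19)/(29 - 37) ≡ 46/53 mod 61. 53⁻¹ ≡ 38 (mod 61), so λ ≡ 40.
  x = λ² - 37 - 29 = 1600 - 66 ≡ 9; y = λ·(37 - 9) - 19 ≡ 3. → (9, 3)
4P: (9, 3) + (29, 4). λ = (4 - 3)/(29 - 9) ≡ 1/20 mod 61. 20⁻¹ ≡ 58 (mod 61) since 20·58 = 1160 ≡ 1, so λ ≡ 58.
  x = λ² - 9 - 29 = 3364 - 38 ≡ 32; y = λ·(9 - 32) - 3 ≡ 5. → (32, 5)
5P: (32, 5) + (29, 4). λ = (4 - 5)/(29 - 32) ≡ 60/58 mod 61. 58⁻¹ ≡ 20 (mod 61) since 58·20 = 1160 ≡ 1, so λ ≡ 41.
  x = λ² - 32 - 29 = 1681 - 61 ≡ 34; y = λ·(32 - 34) - 5 ≡ 35. → (34, 35)
6P: (34, 35) + (29, 4). λ = (4 - 35)/(29 - 34) ≡ 30/56 mod 61. 56⁻¹ ≡ 12 (mod 61), so λ ≡ 55.
  x = λ² - 34 - 29 = 3025 - 63 ≡ 34; y = λ·(34 - 34) - 35 ≡ 26. → (34, 26)
7P: (34, 26) + (29, 4). λ = (4 - 26)/(29 - 34) ≡ 39/56 mod 61. 56⁻¹ ≡ 12 (mod 61) since 56·12 = 672 ≡ 1, so λ ≡ 41.
  x = λ² - 34 - 29 = 1681 - 63 ≡ 32; y = λ·(34 - 32) - 26 ≡ 56. → (32, 56)
8P: (32, 56) + (29, 4). λ = (4 - 56)/(29 - 32) ≡ 9/58 mod 61. 58⁻¹ ≡ 20 (mod 61), so λ ≡ 58.
  x = λ² - 32 - 29 = 3364 - 61 ≡ 9; y = λ·(32 - 9) - 56 ≡ 58. → (9, 58)
9P: (9, 58) + (29, 4). λ = (4 - 58)/(29 - 9) ≡ 7/20 mod 61. 20⁻¹ ≡ 58 (mod 61) since 20·58 = 1160 ≡ 1, so λ ≡ 40.
  x = λ² - 9 - 29 = 1600 - 38 ≡ 37; y = λ·(9 - 37) - 58 ≡ 42. → (37, 42)
10P: (37, 42) + (29, 4). λ = (4 - 42)/(29 - 37) ≡ 23/53 mod 61. 53⁻¹ ≡ 38 (mod 61) since 53·38 = 2014 ≡ 1, so λ ≡ 20.
  x = λ² - 37 - 29 = 400 - 66 ≡ 29; y = λ·(37 - 29) - 42 ≡ 57. → (29, 57)
11P: (29, 57) + (29, 4): same x and y₁ ≡ -y₂, so the sum is O.

O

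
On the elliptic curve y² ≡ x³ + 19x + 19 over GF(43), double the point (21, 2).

tangent at (21, 2): λ = (3·21² + 19)/(2·2) ≡ 9/4. 4⁻¹ ≡ 11 (mod 43) since 4·11 = 44 ≡ 1, so λ ≡ 9·11 ≡ 13.
  x = λ² - 21 - 21 = 169 - 42 ≡ 41; y = λ·(21 - 41) - 2 ≡ 39. → (41, 39)

(41, 39)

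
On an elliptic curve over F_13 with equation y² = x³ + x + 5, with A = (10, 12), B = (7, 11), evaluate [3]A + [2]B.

First 3A:
Repeated addition: build up to 3A.
2A: tangent at (10, 12): λ = (3·10² + 1)/(2·12) ≡ 2/11. 11⁻¹ ≡ 6 (mod 13), so λ ≡ 2·6 ≡ 12.
  x = λ² - 10 - 10 = 144 - 20 ≡ 7; y = λ·(10 - 7) - 12 ≡ 11. → (7, 11)
3A: (7, 11) + (10, 12). λ = (12 - 11)/(10 - 7) ≡ 1/3 mod 13. 3⁻¹ ≡ 9 (mod 13), so λ ≡ 9.
  x = λ² - 7 - 10 = 81 - 17 ≡ 12; y = λ·(7 - 12) - 11 ≡ 9. → (12, 9)
3A = (12, 9).
Next 2B:
Repeated addition: build up to 2B.
2B: tangent at (7, 11): λ = (3·7² + 1)/(2·11) ≡ 5/9. 9⁻¹ ≡ 3 (mod 13), so λ ≡ 5·3 ≡ 2.
  x = λ² - 7 - 7 = 4 - 14 ≡ 3; y = λ·(7 - 3) - 11 ≡ 10. → (3, 10)
2B = (3, 10).
Finally 3A + 2B:
(12, 9) + (3, 10). λ = (10 - 9)/(3 - 12) ≡ 1/4 mod 13. 4⁻¹ ≡ 10 (mod 13), so λ ≡ 10.
  x = λ² - 12 - 3 = 100 - 15 ≡ 7; y = λ·(12 - 7) - 9 ≡ 2. → (7, 2)

(7, 2)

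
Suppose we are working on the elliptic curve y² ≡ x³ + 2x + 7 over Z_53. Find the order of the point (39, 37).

4

2P: tangent at (39, 37): λ = (3·39² + 2)/(2·37) ≡ 7/21. 21⁻¹ ≡ 48 (mod 53), so λ ≡ 7·48 ≡ 18.
  x = λ² - 39 - 39 = 324 - 78 ≡ 34; y = λ·(39 - 34) - 37 ≡ 0. → (34, 0)
3P: (34, 0) + (39, 37). λ = (37 - 0)/(39 - 34) ≡ 37/5 mod 53. 5⁻¹ ≡ 32 (mod 53), so λ ≡ 18.
  x = λ² - 34 - 39 = 324 - 73 ≡ 39; y = λ·(34 - 39) - 0 ≡ 16. → (39, 16)
4P: (39, 16) + (39, 37): same x and y₁ ≡ -y₂, so the sum is O.
4P = O, so the order is 4.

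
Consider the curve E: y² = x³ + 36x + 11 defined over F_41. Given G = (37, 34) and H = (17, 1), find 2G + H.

First 2G:
Repeated addition: build up to 2G.
2G: tangent at (37, 34): λ = (3·37² + 36)/(2·34) ≡ 2/27. 27⁻¹ ≡ 38 (mod 41) since 27·38 = 1026 ≡ 1, so λ ≡ 2·38 ≡ 35.
  x = λ² - 37 - 37 = 1225 - 74 ≡ 3; y = λ·(37 - 3) - 34 ≡ 8. → (3, 8)
2G = (3, 8).
Finally 2G + H:
(3, 8) + (17, 1). λ = (1 - 8)/(17 - 3) ≡ 34/14 mod 41. 14⁻¹ ≡ 3 (mod 41), so λ ≡ 20.
  x = λ² - 3 - 17 = 400 - 20 ≡ 11; y = λ·(3 - 11) - 8 ≡ 37. → (11, 37)

(11, 37)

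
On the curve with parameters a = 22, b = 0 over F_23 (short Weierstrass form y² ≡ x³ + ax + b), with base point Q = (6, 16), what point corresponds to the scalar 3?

Repeated addition: build up to 3Q.
2Q: tangent at (6, 16): λ = (3·6² + 22)/(2·16) ≡ 15/9. 9⁻¹ ≡ 18 (mod 23), so λ ≡ 15·18 ≡ 17.
  x = λ² - 6 - 6 = 289 - 12 ≡ 1; y = λ·(6 - 1) - 16 ≡ 0. → (1, 0)
3Q: (1, 0) + (6, 16). λ = (16 - 0)/(6 - 1) ≡ 16/5 mod 23. 5⁻¹ ≡ 14 (mod 23), so λ ≡ 17.
  x = λ² - 1 - 6 = 289 - 7 ≡ 6; y = λ·(1 - 6) - 0 ≡ 7. → (6, 7)

(6, 7)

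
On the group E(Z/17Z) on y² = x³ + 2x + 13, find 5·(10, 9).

(7, 8)

Write Q = (10, 9).
Double-and-add on 5 = (101)₂. Start with Q = (10, 9) for the leading 1-bit.
double: tangent at (10, 9): λ = (3·10² + 2)/(2·9) ≡ 13/1. 1⁻¹ ≡ 1 (mod 17) since 1·1 = 1 ≡ 1, so λ ≡ 13·1 ≡ 13.
  x = λ² - 10 - 10 = 169 - 20 ≡ 13; y = λ·(10 - 13) - 9 ≡ 3. → (13, 3)
double: tangent at (13, 3): λ = (3·13² + 2)/(2·3) ≡ 16/6. 6⁻¹ ≡ 3 (mod 17), so λ ≡ 16·3 ≡ 14.
  x = λ² - 13 - 13 = 196 - 26 ≡ 0; y = λ·(13 - 0) - 3 ≡ 9. → (0, 9)
add Q: (0, 9) + (10, 9). λ = (9 - 9)/(10 - 0) ≡ 0/10 mod 17. 10⁻¹ ≡ 12 (mod 17), so λ ≡ 0.
  x = λ² - 0 - 10 = 0 - 10 ≡ 7; y = λ·(0 - 7) - 9 ≡ 8. → (7, 8)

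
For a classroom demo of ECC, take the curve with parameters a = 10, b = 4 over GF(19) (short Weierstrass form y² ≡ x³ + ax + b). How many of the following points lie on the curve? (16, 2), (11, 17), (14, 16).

1

(16, 2): 2² ≡ 4, rhs ≡ 4 → on.
(11, 17): 17² ≡ 4, rhs ≡ 1 → off.
(14, 16): 16² ≡ 9, rhs ≡ 0 → off.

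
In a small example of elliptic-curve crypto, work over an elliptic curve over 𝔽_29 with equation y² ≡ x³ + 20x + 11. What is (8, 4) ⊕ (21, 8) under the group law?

(20, 28)

(8, 4) + (21, 8). λ = (8 - 4)/(21 - 8) ≡ 4/13 mod 29. 13⁻¹ ≡ 9 (mod 29) since 13·9 = 117 ≡ 1, so λ ≡ 7.
  x = λ² - 8 - 21 = 49 - 29 ≡ 20; y = λ·(8 - 20) - 4 ≡ 28. → (20, 28)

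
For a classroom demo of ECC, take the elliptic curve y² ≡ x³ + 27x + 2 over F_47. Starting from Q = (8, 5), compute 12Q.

Repeated addition: build up to 12Q.
2Q: tangent at (8, 5): λ = (3·8² + 27)/(2·5) ≡ 31/10. 10⁻¹ ≡ 33 (mod 47), so λ ≡ 31·33 ≡ 36.
  x = λ² - 8 - 8 = 1296 - 16 ≡ 11; y = λ·(8 - 11) - 5 ≡ 28. → (11, 28)
3Q: (11, 28) + (8, 5). λ = (5 - 28)/(8 - 11) ≡ 24/44 mod 47. 44⁻¹ ≡ 31 (mod 47), so λ ≡ 39.
  x = λ² - 11 - 8 = 1521 - 19 ≡ 45; y = λ·(11 - 45) - 28 ≡ 9. → (45, 9)
4Q: (45, 9) + (8, 5). λ = (5 - 9)/(8 - 45) ≡ 43/10 mod 47. 10⁻¹ ≡ 33 (mod 47) since 10·33 = 330 ≡ 1, so λ ≡ 9.
  x = λ² - 45 - 8 = 81 - 53 ≡ 28; y = λ·(45 - 28) - 9 ≡ 3. → (28, 3)
5Q: (28, 3) + (8, 5). λ = (5 - 3)/(8 - 28) ≡ 2/27 mod 47. 27⁻¹ ≡ 7 (mod 47) since 27·7 = 189 ≡ 1, so λ ≡ 14.
  x = λ² - 28 - 8 = 196 - 36 ≡ 19; y = λ·(28 - 19) - 3 ≡ 29. → (19, 29)
6Q: (19, 29) + (8, 5). λ = (5 - 29)/(8 - 19) ≡ 23/36 mod 47. 36⁻¹ ≡ 17 (mod 47) since 36·17 = 612 ≡ 1, so λ ≡ 15.
  x = λ² - 19 - 8 = 225 - 27 ≡ 10; y = λ·(19 - 10) - 29 ≡ 12. → (10, 12)
7Q: (10, 12) + (8, 5). λ = (5 - 12)/(8 - 10) ≡ 40/45 mod 47. 45⁻¹ ≡ 23 (mod 47), so λ ≡ 27.
  x = λ² - 10 - 8 = 729 - 18 ≡ 6; y = λ·(10 - 6) - 12 ≡ 2. → (6, 2)
8Q: (6, 2) + (8, 5). λ = (5 - 2)/(8 - 6) ≡ 3/2 mod 47. 2⁻¹ ≡ 24 (mod 47) since 2·24 = 48 ≡ 1, so λ ≡ 25.
  x = λ² - 6 - 8 = 625 - 14 ≡ 0; y = λ·(6 - 0) - 2 ≡ 7. → (0, 7)
9Q: (0, 7) + (8, 5). λ = (5 - 7)/(8 - 0) ≡ 45/8 mod 47. 8⁻¹ ≡ 6 (mod 47), so λ ≡ 35.
  x = λ² - 0 - 8 = 1225 - 8 ≡ 42; y = λ·(0 - 42) - 7 ≡ 27. → (42, 27)
10Q: (42, 27) + (8, 5). λ = (5 - 27)/(8 - 42) ≡ 25/13 mod 47. 13⁻¹ ≡ 29 (mod 47), so λ ≡ 20.
  x = λ² - 42 - 8 = 400 - 50 ≡ 21; y = λ·(42 - 21) - 27 ≡ 17. → (21, 17)
11Q: (21, 17) + (8, 5). λ = (5 - 17)/(8 - 21) ≡ 35/34 mod 47. 34⁻¹ ≡ 18 (mod 47) since 34·18 = 612 ≡ 1, so λ ≡ 19.
  x = λ² - 21 - 8 = 361 - 29 ≡ 3; y = λ·(21 - 3) - 17 ≡ 43. → (3, 43)
12Q: (3, 43) + (8, 5). λ = (5 - 43)/(8 - 3) ≡ 9/5 mod 47. 5⁻¹ ≡ 19 (mod 47), so λ ≡ 30.
  x = λ² - 3 - 8 = 900 - 11 ≡ 43; y = λ·(3 - 43) - 43 ≡ 26. → (43, 26)

(43, 26)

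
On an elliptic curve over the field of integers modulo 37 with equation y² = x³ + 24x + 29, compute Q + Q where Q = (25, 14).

(34, 35)

tangent at (25, 14): λ = (3·25² + 24)/(2·14) ≡ 12/28. 28⁻¹ ≡ 4 (mod 37) since 28·4 = 112 ≡ 1, so λ ≡ 12·4 ≡ 11.
  x = λ² - 25 - 25 = 121 - 50 ≡ 34; y = λ·(25 - 34) - 14 ≡ 35. → (34, 35)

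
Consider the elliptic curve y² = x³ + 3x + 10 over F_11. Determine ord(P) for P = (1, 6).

3

2P: tangent at (1, 6): λ = (3·1² + 3)/(2·6) ≡ 6/1. 1⁻¹ ≡ 1 (mod 11), so λ ≡ 6·1 ≡ 6.
  x = λ² - 1 - 1 = 36 - 2 ≡ 1; y = λ·(1 - 1) - 6 ≡ 5. → (1, 5)
3P: (1, 5) + (1, 6): same x and y₁ ≡ -y₂, so the sum is 𝒪.
3P = 𝒪, so the order is 3.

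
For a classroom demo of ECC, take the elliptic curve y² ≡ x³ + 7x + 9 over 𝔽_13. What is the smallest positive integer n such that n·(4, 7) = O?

2P: tangent at (4, 7): λ = (3·4² + 7)/(2·7) ≡ 3/1. 1⁻¹ ≡ 1 (mod 13), so λ ≡ 3·1 ≡ 3.
  x = λ² - 4 - 4 = 9 - 8 ≡ 1; y = λ·(4 - 1) - 7 ≡ 2. → (1, 2)
3P: (1, 2) + (4, 7). λ = (7 - 2)/(4 - 1) ≡ 5/3 mod 13. 3⁻¹ ≡ 9 (mod 13) since 3·9 = 27 ≡ 1, so λ ≡ 6.
  x = λ² - 1 - 4 = 36 - 5 ≡ 5; y = λ·(1 - 5) - 2 ≡ 0. → (5, 0)
4P: (5, 0) + (4, 7). λ = (7 - 0)/(4 - 5) ≡ 7/12 mod 13. 12⁻¹ ≡ 12 (mod 13) since 12·12 = 144 ≡ 1, so λ ≡ 6.
  x = λ² - 5 - 4 = 36 - 9 ≡ 1; y = λ·(5 - 1) - 0 ≡ 11. → (1, 11)
5P: (1, 11) + (4, 7). λ = (7 - 11)/(4 - 1) ≡ 9/3 mod 13. 3⁻¹ ≡ 9 (mod 13) since 3·9 = 27 ≡ 1, so λ ≡ 3.
  x = λ² - 1 - 4 = 9 - 5 ≡ 4; y = λ·(1 - 4) - 11 ≡ 6. → (4, 6)
6P: (4, 6) + (4, 7): same x and y₁ ≡ -y₂, so the sum is O.
6P = O, so the order is 6.

6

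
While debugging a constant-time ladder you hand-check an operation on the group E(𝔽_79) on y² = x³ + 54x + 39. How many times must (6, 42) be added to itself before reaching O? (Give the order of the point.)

2P: tangent at (6, 42): λ = (3·6² + 54)/(2·42) ≡ 4/5. 5⁻¹ ≡ 16 (mod 79) since 5·16 = 80 ≡ 1, so λ ≡ 4·16 ≡ 64.
  x = λ² - 6 - 6 = 4096 - 12 ≡ 55; y = λ·(6 - 55) - 42 ≡ 61. → (55, 61)
3P: (55, 61) + (6, 42). λ = (42 - 61)/(6 - 55) ≡ 60/30 mod 79. 30⁻¹ ≡ 29 (mod 79), so λ ≡ 2.
  x = λ² - 55 - 6 = 4 - 61 ≡ 22; y = λ·(55 - 22) - 61 ≡ 5. → (22, 5)
4P: (22, 5) + (6, 42). λ = (42 - 5)/(6 - 22) ≡ 37/63 mod 79. 63⁻¹ ≡ 74 (mod 79), so λ ≡ 52.
  x = λ² - 22 - 6 = 2704 - 28 ≡ 69; y = λ·(22 - 69) - 5 ≡ 0. → (69, 0)
5P: (69, 0) + (6, 42). λ = (42 - 0)/(6 - 69) ≡ 42/16 mod 79. 16⁻¹ ≡ 5 (mod 79) since 16·5 = 80 ≡ 1, so λ ≡ 52.
  x = λ² - 69 - 6 = 2704 - 75 ≡ 22; y = λ·(69 - 22) - 0 ≡ 74. → (22, 74)
6P: (22, 74) + (6, 42). λ = (42 - 74)/(6 - 22) ≡ 47/63 mod 79. 63⁻¹ ≡ 74 (mod 79), so λ ≡ 2.
  x = λ² - 22 - 6 = 4 - 28 ≡ 55; y = λ·(22 - 55) - 74 ≡ 18. → (55, 18)
7P: (55, 18) + (6, 42). λ = (42 - 18)/(6 - 55) ≡ 24/30 mod 79. 30⁻¹ ≡ 29 (mod 79), so λ ≡ 64.
  x = λ² - 55 - 6 = 4096 - 61 ≡ 6; y = λ·(55 - 6) - 18 ≡ 37. → (6, 37)
8P: (6, 37) + (6, 42): same x and y₁ ≡ -y₂, so the sum is O.
8P = O, so the order is 8.

8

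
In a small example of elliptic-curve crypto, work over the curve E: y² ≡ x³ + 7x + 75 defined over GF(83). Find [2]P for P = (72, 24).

tangent at (72, 24): λ = (3·72² + 7)/(2·24) ≡ 38/48. 48⁻¹ ≡ 64 (mod 83), so λ ≡ 38·64 ≡ 25.
  x = λ² - 72 - 72 = 625 - 144 ≡ 66; y = λ·(72 - 66) - 24 ≡ 43. → (66, 43)

(66, 43)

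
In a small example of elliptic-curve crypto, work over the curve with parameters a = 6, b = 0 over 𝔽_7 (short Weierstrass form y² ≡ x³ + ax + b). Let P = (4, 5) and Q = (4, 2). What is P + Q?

O

The two points share x = 4 and their y-coordinates satisfy 5 + 2 ≡ 0 (mod 7), so they are inverses. Their sum is O.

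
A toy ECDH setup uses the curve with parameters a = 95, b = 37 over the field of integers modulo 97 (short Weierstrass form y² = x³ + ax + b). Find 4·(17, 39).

Write G = (17, 39).
Double-and-add on 4 = (100)₂. Start with G = (17, 39) for the leading 1-bit.
double: tangent at (17, 39): λ = (3·17² + 95)/(2·39) ≡ 89/78. 78⁻¹ ≡ 51 (mod 97) since 78·51 = 3978 ≡ 1, so λ ≡ 89·51 ≡ 77.
  x = λ² - 17 - 17 = 5929 - 34 ≡ 75; y = λ·(17 - 75) - 39 ≡ 54. → (75, 54)
double: tangent at (75, 54): λ = (3·75² + 95)/(2·54) ≡ 92/11. 11⁻¹ ≡ 53 (mod 97) since 11·53 = 583 ≡ 1, so λ ≡ 92·53 ≡ 26.
  x = λ² - 75 - 75 = 676 - 150 ≡ 41; y = λ·(75 - 41) - 54 ≡ 54. → (41, 54)

(41, 54)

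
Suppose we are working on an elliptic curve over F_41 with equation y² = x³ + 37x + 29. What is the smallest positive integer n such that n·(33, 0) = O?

2

2P: (33, 0) + (33, 0): same x and y₁ ≡ -y₂, so the sum is O.
2P = O, so the order is 2.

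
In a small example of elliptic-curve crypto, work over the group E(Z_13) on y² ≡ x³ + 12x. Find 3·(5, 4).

Write P = (5, 4).
Repeated addition: build up to 3P.
2P: tangent at (5, 4): λ = (3·5² + 12)/(2·4) ≡ 9/8. 8⁻¹ ≡ 5 (mod 13) since 8·5 = 40 ≡ 1, so λ ≡ 9·5 ≡ 6.
  x = λ² - 5 - 5 = 36 - 10 ≡ 0; y = λ·(5 - 0) - 4 ≡ 0. → (0, 0)
3P: (0, 0) + (5, 4). λ = (4 - 0)/(5 - 0) ≡ 4/5 mod 13. 5⁻¹ ≡ 8 (mod 13), so λ ≡ 6.
  x = λ² - 0 - 5 = 36 - 5 ≡ 5; y = λ·(0 - 5) - 0 ≡ 9. → (5, 9)

(5, 9)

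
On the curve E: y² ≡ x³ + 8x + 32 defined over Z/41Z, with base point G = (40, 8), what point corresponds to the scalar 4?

Double-and-add on 4 = (100)₂. Start with G = (40, 8) for the leading 1-bit.
double: tangent at (40, 8): λ = (3·40² + 8)/(2·8) ≡ 11/16. 16⁻¹ ≡ 18 (mod 41), so λ ≡ 11·18 ≡ 34.
  x = λ² - 40 - 40 = 1156 - 80 ≡ 10; y = λ·(40 - 10) - 8 ≡ 28. → (10, 28)
double: tangent at (10, 28): λ = (3·10² + 8)/(2·28) ≡ 21/15. 15⁻¹ ≡ 11 (mod 41) since 15·11 = 165 ≡ 1, so λ ≡ 21·11 ≡ 26.
  x = λ² - 10 - 10 = 676 - 20 ≡ 0; y = λ·(10 - 0) - 28 ≡ 27. → (0, 27)

(0, 27)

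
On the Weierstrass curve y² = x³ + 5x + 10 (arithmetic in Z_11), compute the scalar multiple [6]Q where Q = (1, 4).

Double-and-add on 6 = (110)₂. Start with Q = (1, 4) for the leading 1-bit.
double: tangent at (1, 4): λ = (3·1² + 5)/(2·4) ≡ 8/8. 8⁻¹ ≡ 7 (mod 11), so λ ≡ 8·7 ≡ 1.
  x = λ² - 1 - 1 = 1 - 2 ≡ 10; y = λ·(1 - 10) - 4 ≡ 9. → (10, 9)
add Q: (10, 9) + (1, 4). λ = (4 - 9)/(1 - 10) ≡ 6/2 mod 11. 2⁻¹ ≡ 6 (mod 11) since 2·6 = 12 ≡ 1, so λ ≡ 3.
  x = λ² - 10 - 1 = 9 - 11 ≡ 9; y = λ·(10 - 9) - 9 ≡ 5. → (9, 5)
double: tangent at (9, 5): λ = (3·9² + 5)/(2·5) ≡ 6/10. 10⁻¹ ≡ 10 (mod 11) since 10·10 = 100 ≡ 1, so λ ≡ 6·10 ≡ 5.
  x = λ² - 9 - 9 = 25 - 18 ≡ 7; y = λ·(9 - 7) - 5 ≡ 5. → (7, 5)

(7, 5)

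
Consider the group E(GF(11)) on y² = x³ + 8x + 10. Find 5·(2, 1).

(8, 6)

Write G = (2, 1).
Double-and-add on 5 = (101)₂. Start with G = (2, 1) for the leading 1-bit.
double: tangent at (2, 1): λ = (3·2² + 8)/(2·1) ≡ 9/2. 2⁻¹ ≡ 6 (mod 11), so λ ≡ 9·6 ≡ 10.
  x = λ² - 2 - 2 = 100 - 4 ≡ 8; y = λ·(2 - 8) - 1 ≡ 5. → (8, 5)
double: tangent at (8, 5): λ = (3·8² + 8)/(2·5) ≡ 2/10. 10⁻¹ ≡ 10 (mod 11), so λ ≡ 2·10 ≡ 9.
  x = λ² - 8 - 8 = 81 - 16 ≡ 10; y = λ·(8 - 10) - 5 ≡ 10. → (10, 10)
add G: (10, 10) + (2, 1). λ = (1 - 10)/(2 - 10) ≡ 2/3 mod 11. 3⁻¹ ≡ 4 (mod 11), so λ ≡ 8.
  x = λ² - 10 - 2 = 64 - 12 ≡ 8; y = λ·(10 - 8) - 10 ≡ 6. → (8, 6)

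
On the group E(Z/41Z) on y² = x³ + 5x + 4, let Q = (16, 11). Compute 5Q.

Repeated addition: build up to 5Q.
2Q: tangent at (16, 11): λ = (3·16² + 5)/(2·11) ≡ 35/22. 22⁻¹ ≡ 28 (mod 41), so λ ≡ 35·28 ≡ 37.
  x = λ² - 16 - 16 = 1369 - 32 ≡ 25; y = λ·(16 - 25) - 11 ≡ 25. → (25, 25)
3Q: (25, 25) + (16, 11). λ = (11 - 25)/(16 - 25) ≡ 27/32 mod 41. 32⁻¹ ≡ 9 (mod 41), so λ ≡ 38.
  x = λ² - 25 - 16 = 1444 - 41 ≡ 9; y = λ·(25 - 9) - 25 ≡ 9. → (9, 9)
4Q: (9, 9) + (16, 11). λ = (11 - 9)/(16 - 9) ≡ 2/7 mod 41. 7⁻¹ ≡ 6 (mod 41), so λ ≡ 12.
  x = λ² - 9 - 16 = 144 - 25 ≡ 37; y = λ·(9 - 37) - 9 ≡ 24. → (37, 24)
5Q: (37, 24) + (16, 11). λ = (11 - 24)/(16 - 37) ≡ 28/20 mod 41. 20⁻¹ ≡ 39 (mod 41), so λ ≡ 26.
  x = λ² - 37 - 16 = 676 - 53 ≡ 8; y = λ·(37 - 8) - 24 ≡ 33. → (8, 33)

(8, 33)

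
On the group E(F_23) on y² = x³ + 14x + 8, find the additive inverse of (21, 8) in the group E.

-(21, 8) = (21, -8 mod 23) = (21, 15).

(21, 15)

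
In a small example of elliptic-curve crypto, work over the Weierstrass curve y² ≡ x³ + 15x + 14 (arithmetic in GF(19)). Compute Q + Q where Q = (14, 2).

(8, 0)

tangent at (14, 2): λ = (3·14² + 15)/(2·2) ≡ 14/4. 4⁻¹ ≡ 5 (mod 19), so λ ≡ 14·5 ≡ 13.
  x = λ² - 14 - 14 = 169 - 28 ≡ 8; y = λ·(14 - 8) - 2 ≡ 0. → (8, 0)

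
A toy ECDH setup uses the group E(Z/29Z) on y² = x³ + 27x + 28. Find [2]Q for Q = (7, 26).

tangent at (7, 26): λ = (3·7² + 27)/(2·26) ≡ 0/23. 23⁻¹ ≡ 24 (mod 29), so λ ≡ 0·24 ≡ 0.
  x = λ² - 7 - 7 = 0 - 14 ≡ 15; y = λ·(7 - 15) - 26 ≡ 3. → (15, 3)

(15, 3)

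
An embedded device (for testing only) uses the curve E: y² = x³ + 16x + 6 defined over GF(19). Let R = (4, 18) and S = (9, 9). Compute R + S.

(10, 8)

(4, 18) + (9, 9). λ = (9 - 18)/(9 - 4) ≡ 10/5 mod 19. 5⁻¹ ≡ 4 (mod 19), so λ ≡ 2.
  x = λ² - 4 - 9 = 4 - 13 ≡ 10; y = λ·(4 - 10) - 18 ≡ 8. → (10, 8)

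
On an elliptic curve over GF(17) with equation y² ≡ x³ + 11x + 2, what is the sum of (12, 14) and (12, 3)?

O

The two points share x = 12 and their y-coordinates satisfy 14 + 3 ≡ 0 (mod 17), so they are inverses. Their sum is O.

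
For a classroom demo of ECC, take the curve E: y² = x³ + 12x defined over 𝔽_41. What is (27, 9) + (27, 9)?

tangent at (27, 9): λ = (3·27² + 12)/(2·9) ≡ 26/18. 18⁻¹ ≡ 16 (mod 41) since 18·16 = 288 ≡ 1, so λ ≡ 26·16 ≡ 6.
  x = λ² - 27 - 27 = 36 - 54 ≡ 23; y = λ·(27 - 23) - 9 ≡ 15. → (23, 15)

(23, 15)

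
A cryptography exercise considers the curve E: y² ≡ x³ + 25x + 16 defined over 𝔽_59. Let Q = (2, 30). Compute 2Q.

tangent at (2, 30): λ = (3·2² + 25)/(2·30) ≡ 37/1. 1⁻¹ ≡ 1 (mod 59), so λ ≡ 37·1 ≡ 37.
  x = λ² - 2 - 2 = 1369 - 4 ≡ 8; y = λ·(2 - 8) - 30 ≡ 43. → (8, 43)

(8, 43)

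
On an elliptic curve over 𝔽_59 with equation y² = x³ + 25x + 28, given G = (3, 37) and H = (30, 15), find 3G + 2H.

(3, 37)

First 3G:
Repeated addition: build up to 3G.
2G: tangent at (3, 37): λ = (3·3² + 25)/(2·37) ≡ 52/15. 15⁻¹ ≡ 4 (mod 59) since 15·4 = 60 ≡ 1, so λ ≡ 52·4 ≡ 31.
  x = λ² - 3 - 3 = 961 - 6 ≡ 11; y = λ·(3 - 11) - 37 ≡ 10. → (11, 10)
3G: (11, 10) + (3, 37). λ = (37 - 10)/(3 - 11) ≡ 27/51 mod 59. 51⁻¹ ≡ 22 (mod 59), so λ ≡ 4.
  x = λ² - 11 - 3 = 16 - 14 ≡ 2; y = λ·(11 - 2) - 10 ≡ 26. → (2, 26)
3G = (2, 26).
Next 2H:
Repeated addition: build up to 2H.
2H: tangent at (30, 15): λ = (3·30² + 25)/(2·15) ≡ 11/30. 30⁻¹ ≡ 2 (mod 59), so λ ≡ 11·2 ≡ 22.
  x = λ² - 30 - 30 = 484 - 60 ≡ 11; y = λ·(30 - 11) - 15 ≡ 49. → (11, 49)
2H = (11, 49).
Finally 3G + 2H:
(2, 26) + (11, 49). λ = (49 - 26)/(11 - 2) ≡ 23/9 mod 59. 9⁻¹ ≡ 46 (mod 59) since 9·46 = 414 ≡ 1, so λ ≡ 55.
  x = λ² - 2 - 11 = 3025 - 13 ≡ 3; y = λ·(2 - 3) - 26 ≡ 37. → (3, 37)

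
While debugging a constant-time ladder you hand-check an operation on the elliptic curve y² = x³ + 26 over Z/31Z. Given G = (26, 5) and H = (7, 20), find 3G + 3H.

First 3G:
Repeated addition: build up to 3G.
2G: tangent at (26, 5): λ = (3·26² + 0)/(2·5) ≡ 13/10. 10⁻¹ ≡ 28 (mod 31) since 10·28 = 280 ≡ 1, so λ ≡ 13·28 ≡ 23.
  x = λ² - 26 - 26 = 529 - 52 ≡ 12; y = λ·(26 - 12) - 5 ≡ 7. → (12, 7)
3G: (12, 7) + (26, 5). λ = (5 - 7)/(26 - 12) ≡ 29/14 mod 31. 14⁻¹ ≡ 20 (mod 31) since 14·20 = 280 ≡ 1, so λ ≡ 22.
  x = λ² - 12 - 26 = 484 - 38 ≡ 12; y = λ·(12 - 12) - 7 ≡ 24. → (12, 24)
3G = (12, 24).
Next 3H:
Repeated addition: build up to 3H.
2H: tangent at (7, 20): λ = (3·7² + 0)/(2·20) ≡ 23/9. 9⁻¹ ≡ 7 (mod 31), so λ ≡ 23·7 ≡ 6.
  x = λ² - 7 - 7 = 36 - 14 ≡ 22; y = λ·(7 - 22) - 20 ≡ 14. → (22, 14)
3H: (22, 14) + (7, 20). λ = (20 - 14)/(7 - 22) ≡ 6/16 mod 31. 16⁻¹ ≡ 2 (mod 31) since 16·2 = 32 ≡ 1, so λ ≡ 12.
  x = λ² - 22 - 7 = 144 - 29 ≡ 22; y = λ·(22 - 22) - 14 ≡ 17. → (22, 17)
3H = (22, 17).
Finally 3G + 3H:
(12, 24) + (22, 17). λ = (17 - 24)/(22 - 12) ≡ 24/10 mod 31. 10⁻¹ ≡ 28 (mod 31) since 10·28 = 280 ≡ 1, so λ ≡ 21.
  x = λ² - 12 - 22 = 441 - 34 ≡ 4; y = λ·(12 - 4) - 24 ≡ 20. → (4, 20)

(4, 20)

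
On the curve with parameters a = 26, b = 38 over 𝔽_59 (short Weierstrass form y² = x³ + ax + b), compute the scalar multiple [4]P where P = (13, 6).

Double-and-add on 4 = (100)₂. Start with P = (13, 6) for the leading 1-bit.
double: tangent at (13, 6): λ = (3·13² + 26)/(2·6) ≡ 2/12. 12⁻¹ ≡ 5 (mod 59) since 12·5 = 60 ≡ 1, so λ ≡ 2·5 ≡ 10.
  x = λ² - 13 - 13 = 100 - 26 ≡ 15; y = λ·(13 - 15) - 6 ≡ 33. → (15, 33)
double: tangent at (15, 33): λ = (3·15² + 26)/(2·33) ≡ 52/7. 7⁻¹ ≡ 17 (mod 59), so λ ≡ 52·17 ≡ 58.
  x = λ² - 15 - 15 = 3364 - 30 ≡ 30; y = λ·(15 - 30) - 33 ≡ 41. → (30, 41)

(30, 41)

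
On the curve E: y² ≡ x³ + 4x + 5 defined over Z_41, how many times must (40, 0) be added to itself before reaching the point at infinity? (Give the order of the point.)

2

2P: (40, 0) + (40, 0): same x and y₁ ≡ -y₂, so the sum is the point at infinity.
2P = the point at infinity, so the order is 2.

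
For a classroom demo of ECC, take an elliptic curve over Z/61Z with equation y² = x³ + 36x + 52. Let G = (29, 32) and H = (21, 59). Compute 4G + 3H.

First 4G:
Double-and-add on 4 = (100)₂. Start with G = (29, 32) for the leading 1-bit.
double: tangent at (29, 32): λ = (3·29² + 36)/(2·32) ≡ 58/3. 3⁻¹ ≡ 41 (mod 61) since 3·41 = 123 ≡ 1, so λ ≡ 58·41 ≡ 60.
  x = λ² - 29 - 29 = 3600 - 58 ≡ 4; y = λ·(29 - 4) - 32 ≡ 4. → (4, 4)
double: tangent at (4, 4): λ = (3·4² + 36)/(2·4) ≡ 23/8. 8⁻¹ ≡ 23 (mod 61), so λ ≡ 23·23 ≡ 41.
  x = λ² - 4 - 4 = 1681 - 8 ≡ 26; y = λ·(4 - 26) - 4 ≡ 9. → (26, 9)
4G = (26, 9).
Next 3H:
Repeated addition: build up to 3H.
2H: tangent at (21, 59): λ = (3·21² + 36)/(2·59) ≡ 17/57. 57⁻¹ ≡ 15 (mod 61) since 57·15 = 855 ≡ 1, so λ ≡ 17·15 ≡ 11.
  x = λ² - 21 - 21 = 121 - 42 ≡ 18; y = λ·(21 - 18) - 59 ≡ 35. → (18, 35)
3H: (18, 35) + (21, 59). λ = (59 - 35)/(21 - 18) ≡ 24/3 mod 61. 3⁻¹ ≡ 41 (mod 61), so λ ≡ 8.
  x = λ² - 18 - 21 = 64 - 39 ≡ 25; y = λ·(18 - 25) - 35 ≡ 31. → (25, 31)
3H = (25, 31).
Finally 4G + 3H:
(26, 9) + (25, 31). λ = (31 - 9)/(25 - 26) ≡ 22/60 mod 61. 60⁻¹ ≡ 60 (mod 61) since 60·60 = 3600 ≡ 1, so λ ≡ 39.
  x = λ² - 26 - 25 = 1521 - 51 ≡ 6; y = λ·(26 - 6) - 9 ≡ 39. → (6, 39)

(6, 39)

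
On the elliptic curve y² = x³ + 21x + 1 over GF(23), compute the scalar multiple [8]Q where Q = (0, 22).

O

Double-and-add on 8 = (1000)₂. Start with Q = (0, 22) for the leading 1-bit.
double: tangent at (0, 22): λ = (3·0² + 21)/(2·22) ≡ 21/21. 21⁻¹ ≡ 11 (mod 23), so λ ≡ 21·11 ≡ 1.
  x = λ² - 0 - 0 = 1 - 0 ≡ 1; y = λ·(0 - 1) - 22 ≡ 0. → (1, 0)
double: (1, 0) + (1, 0): same x and y₁ ≡ -y₂, so the sum is 𝒪.
double: 𝒪 + 𝒪 = 𝒪 (identity).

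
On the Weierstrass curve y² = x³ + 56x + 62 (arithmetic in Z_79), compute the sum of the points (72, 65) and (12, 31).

(40, 69)

(72, 65) + (12, 31). λ = (31 - 65)/(12 - 72) ≡ 45/19 mod 79. 19⁻¹ ≡ 25 (mod 79), so λ ≡ 19.
  x = λ² - 72 - 12 = 361 - 84 ≡ 40; y = λ·(72 - 40) - 65 ≡ 69. → (40, 69)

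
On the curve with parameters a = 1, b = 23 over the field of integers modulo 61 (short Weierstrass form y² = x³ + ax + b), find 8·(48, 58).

(6, 1)

Write Q = (48, 58).
Repeated addition: build up to 8Q.
2Q: tangent at (48, 58): λ = (3·48² + 1)/(2·58) ≡ 20/55. 55⁻¹ ≡ 10 (mod 61), so λ ≡ 20·10 ≡ 17.
  x = λ² - 48 - 48 = 289 - 96 ≡ 10; y = λ·(48 - 10) - 58 ≡ 39. → (10, 39)
3Q: (10, 39) + (48, 58). λ = (58 - 39)/(48 - 10) ≡ 19/38 mod 61. 38⁻¹ ≡ 53 (mod 61) since 38·53 = 2014 ≡ 1, so λ ≡ 31.
  x = λ² - 10 - 48 = 961 - 58 ≡ 49; y = λ·(10 - 49) - 39 ≡ 33. → (49, 33)
4Q: (49, 33) + (48, 58). λ = (58 - 33)/(48 - 49) ≡ 25/60 mod 61. 60⁻¹ ≡ 60 (mod 61), so λ ≡ 36.
  x = λ² - 49 - 48 = 1296 - 97 ≡ 40; y = λ·(49 - 40) - 33 ≡ 47. → (40, 47)
5Q: (40, 47) + (48, 58). λ = (58 - 47)/(48 - 40) ≡ 11/8 mod 61. 8⁻¹ ≡ 23 (mod 61) since 8·23 = 184 ≡ 1, so λ ≡ 9.
  x = λ² - 40 - 48 = 81 - 88 ≡ 54; y = λ·(40 - 54) - 47 ≡ 10. → (54, 10)
6Q: (54, 10) + (48, 58). λ = (58 - 10)/(48 - 54) ≡ 48/55 mod 61. 55⁻¹ ≡ 10 (mod 61), so λ ≡ 53.
  x = λ² - 54 - 48 = 2809 - 102 ≡ 23; y = λ·(54 - 23) - 10 ≡ 47. → (23, 47)
7Q: (23, 47) + (48, 58). λ = (58 - 47)/(48 - 23) ≡ 11/25 mod 61. 25⁻¹ ≡ 22 (mod 61) since 25·22 = 550 ≡ 1, so λ ≡ 59.
  x = λ² - 23 - 48 = 3481 - 71 ≡ 55; y = λ·(23 - 55) - 47 ≡ 17. → (55, 17)
8Q: (55, 17) + (48, 58). λ = (58 - 17)/(48 - 55) ≡ 41/54 mod 61. 54⁻¹ ≡ 26 (mod 61) since 54·26 = 1404 ≡ 1, so λ ≡ 29.
  x = λ² - 55 - 48 = 841 - 103 ≡ 6; y = λ·(55 - 6) - 17 ≡ 1. → (6, 1)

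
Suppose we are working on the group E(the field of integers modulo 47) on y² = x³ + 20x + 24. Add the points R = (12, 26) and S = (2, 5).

(36, 27)

(12, 26) + (2, 5). λ = (5 - 26)/(2 - 12) ≡ 26/37 mod 47. 37⁻¹ ≡ 14 (mod 47) since 37·14 = 518 ≡ 1, so λ ≡ 35.
  x = λ² - 12 - 2 = 1225 - 14 ≡ 36; y = λ·(12 - 36) - 26 ≡ 27. → (36, 27)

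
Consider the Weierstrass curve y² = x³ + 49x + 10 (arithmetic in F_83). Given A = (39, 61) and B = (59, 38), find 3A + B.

(57, 82)

First 3A:
Repeated addition: build up to 3A.
2A: tangent at (39, 61): λ = (3·39² + 49)/(2·61) ≡ 47/39. 39⁻¹ ≡ 66 (mod 83) since 39·66 = 2574 ≡ 1, so λ ≡ 47·66 ≡ 31.
  x = λ² - 39 - 39 = 961 - 78 ≡ 53; y = λ·(39 - 53) - 61 ≡ 3. → (53, 3)
3A: (53, 3) + (39, 61). λ = (61 - 3)/(39 - 53) ≡ 58/69 mod 83. 69⁻¹ ≡ 77 (mod 83) since 69·77 = 5313 ≡ 1, so λ ≡ 67.
  x = λ² - 53 - 39 = 4489 - 92 ≡ 81; y = λ·(53 - 81) - 3 ≡ 30. → (81, 30)
3A = (81, 30).
Finally 3A + B:
(81, 30) + (59, 38). λ = (38 - 30)/(59 - 81) ≡ 8/61 mod 83. 61⁻¹ ≡ 49 (mod 83) since 61·49 = 2989 ≡ 1, so λ ≡ 60.
  x = λ² - 81 - 59 = 3600 - 140 ≡ 57; y = λ·(81 - 57) - 30 ≡ 82. → (57, 82)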